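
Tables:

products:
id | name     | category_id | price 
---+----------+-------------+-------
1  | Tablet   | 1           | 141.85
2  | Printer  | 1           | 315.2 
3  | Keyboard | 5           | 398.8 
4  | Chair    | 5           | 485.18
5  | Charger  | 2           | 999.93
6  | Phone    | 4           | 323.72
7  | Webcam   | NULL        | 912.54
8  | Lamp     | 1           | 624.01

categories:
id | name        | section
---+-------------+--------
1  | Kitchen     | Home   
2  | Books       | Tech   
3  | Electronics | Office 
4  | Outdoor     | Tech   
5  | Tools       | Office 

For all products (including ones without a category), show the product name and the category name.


LEFT JOIN keeps every row from products (the left table); where category_id has no match in categories, the category columns become NULL. Walk through each product:
  - product 1 (Tablet): category_id=1 -> matches Kitchen
  - product 2 (Printer): category_id=1 -> matches Kitchen
  - product 3 (Keyboard): category_id=5 -> matches Tools
  - product 4 (Chair): category_id=5 -> matches Tools
  - product 5 (Charger): category_id=2 -> matches Books
  - product 6 (Phone): category_id=4 -> matches Outdoor
  - product 7 (Webcam): category_id=NULL, no match -> kept with NULL
  - product 8 (Lamp): category_id=1 -> matches Kitchen
All 8 rows appear; 1 has NULL category.

SQL:
SELECT a.name, b.name AS category
FROM products a
LEFT JOIN categories b ON a.category_id = b.id

Result:
name     | category
---------+---------
Tablet   | Kitchen 
Printer  | Kitchen 
Keyboard | Tools   
Chair    | Tools   
Charger  | Books   
Phone    | Outdoor 
Webcam   | NULL    
Lamp     | Kitchen 


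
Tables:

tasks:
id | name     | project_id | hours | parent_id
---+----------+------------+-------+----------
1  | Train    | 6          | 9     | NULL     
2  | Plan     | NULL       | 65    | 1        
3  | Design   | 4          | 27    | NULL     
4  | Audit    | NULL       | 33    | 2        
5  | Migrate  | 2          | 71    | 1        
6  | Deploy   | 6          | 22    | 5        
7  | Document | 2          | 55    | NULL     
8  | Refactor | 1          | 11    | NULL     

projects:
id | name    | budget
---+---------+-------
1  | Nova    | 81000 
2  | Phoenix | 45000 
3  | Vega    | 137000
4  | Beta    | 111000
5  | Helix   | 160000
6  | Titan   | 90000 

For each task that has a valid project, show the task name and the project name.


INNER JOIN keeps only tasks rows whose project_id matches an id in projects. Walk through each task:
  - task 1 (Train): project_id=6 -> matches Titan
  - task 2 (Plan): project_id=NULL, no match -> dropped
  - task 3 (Design): project_id=4 -> matches Beta
  - task 4 (Audit): project_id=NULL, no match -> dropped
  - task 5 (Migrate): project_id=2 -> matches Phoenix
  - task 6 (Deploy): project_id=6 -> matches Titan
  - task 7 (Document): project_id=2 -> matches Phoenix
  - task 8 (Refactor): project_id=1 -> matches Nova
So 2 of 8 rows are dropped.

SQL:
SELECT a.name, b.name AS project
FROM tasks a
INNER JOIN projects b ON a.project_id = b.id

Result:
name     | project
---------+--------
Train    | Titan  
Design   | Beta   
Migrate  | Phoenix
Deploy   | Titan  
Document | Phoenix
Refactor | Nova   


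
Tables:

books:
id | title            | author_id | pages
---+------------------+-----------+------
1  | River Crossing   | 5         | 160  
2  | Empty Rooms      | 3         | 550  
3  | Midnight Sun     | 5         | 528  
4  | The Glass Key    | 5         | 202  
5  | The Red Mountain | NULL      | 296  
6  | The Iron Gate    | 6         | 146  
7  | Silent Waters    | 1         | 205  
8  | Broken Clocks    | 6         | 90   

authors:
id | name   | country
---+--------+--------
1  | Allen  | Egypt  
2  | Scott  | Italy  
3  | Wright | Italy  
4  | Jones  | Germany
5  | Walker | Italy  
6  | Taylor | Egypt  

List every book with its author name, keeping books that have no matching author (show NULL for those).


LEFT JOIN keeps every row from books (the left table); where author_id has no match in authors, the author columns become NULL. Walk through each book:
  - book 1 (River Crossing): author_id=5 -> matches Walker
  - book 2 (Empty Rooms): author_id=3 -> matches Wright
  - book 3 (Midnight Sun): author_id=5 -> matches Walker
  - book 4 (The Glass Key): author_id=5 -> matches Walker
  - book 5 (The Red Mountain): author_id=NULL, no match -> kept with NULL
  - book 6 (The Iron Gate): author_id=6 -> matches Taylor
  - book 7 (Silent Waters): author_id=1 -> matches Allen
  - book 8 (Broken Clocks): author_id=6 -> matches Taylor
All 8 rows appear; 1 has NULL author.

SQL:
SELECT a.title, b.name AS author
FROM books a
LEFT JOIN authors b ON a.author_id = b.id

Result:
title            | author
-----------------+-------
River Crossing   | Walker
Empty Rooms      | Wright
Midnight Sun     | Walker
The Glass Key    | Walker
The Red Mountain | NULL  
The Iron Gate    | Taylor
Silent Waters    | Allen 
Broken Clocks    | Taylor


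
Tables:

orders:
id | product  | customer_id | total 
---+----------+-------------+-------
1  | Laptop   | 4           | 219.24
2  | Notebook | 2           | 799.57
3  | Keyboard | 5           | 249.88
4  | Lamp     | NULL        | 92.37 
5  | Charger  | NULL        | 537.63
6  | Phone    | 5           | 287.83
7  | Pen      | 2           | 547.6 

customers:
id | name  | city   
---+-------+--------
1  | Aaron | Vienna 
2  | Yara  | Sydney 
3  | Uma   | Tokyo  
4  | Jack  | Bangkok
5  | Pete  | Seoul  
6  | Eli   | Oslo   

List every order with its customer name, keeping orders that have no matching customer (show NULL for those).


LEFT JOIN keeps every row from orders (the left table); where customer_id has no match in customers, the customer columns become NULL. Walk through each order:
  - order 1 (Laptop): customer_id=4 -> matches Jack
  - order 2 (Notebook): customer_id=2 -> matches Yara
  - order 3 (Keyboard): customer_id=5 -> matches Pete
  - order 4 (Lamp): customer_id=NULL, no match -> kept with NULL
  - order 5 (Charger): customer_id=NULL, no match -> kept with NULL
  - order 6 (Phone): customer_id=5 -> matches Pete
  - order 7 (Pen): customer_id=2 -> matches Yara
All 7 rows appear; 2 have NULL customer.

SQL:
SELECT a.product, b.name AS customer
FROM orders a
LEFT JOIN customers b ON a.customer_id = b.id

Result:
product  | customer
---------+---------
Laptop   | Jack    
Notebook | Yara    
Keyboard | Pete    
Lamp     | NULL    
Charger  | NULL    
Phone    | Pete    
Pen      | Yara    


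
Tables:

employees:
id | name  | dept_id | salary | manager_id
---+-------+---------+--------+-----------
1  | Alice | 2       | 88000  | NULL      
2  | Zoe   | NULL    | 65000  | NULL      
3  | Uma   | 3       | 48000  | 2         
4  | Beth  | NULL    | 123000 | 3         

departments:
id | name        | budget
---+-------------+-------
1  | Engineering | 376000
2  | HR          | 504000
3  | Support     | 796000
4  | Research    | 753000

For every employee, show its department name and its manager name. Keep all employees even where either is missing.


Two LEFT JOINs from the same base table employees: one to departments via dept_id, one to employees itself via manager_id. Both are LEFT so every employee is preserved.
Match against departments:
  - employee 1 (Alice): dept_id=2 -> matches HR
  - employee 2 (Zoe): dept_id=NULL, no match -> kept with NULL
  - employee 3 (Uma): dept_id=3 -> matches Support
  - employee 4 (Beth): dept_id=NULL, no match -> kept with NULL
Match against employees (self):
  - employee 1 (Alice): manager_id=NULL -> NULL
  - employee 2 (Zoe): manager_id=NULL -> NULL
  - employee 3 (Uma): manager_id=2 -> Zoe
  - employee 4 (Beth): manager_id=3 -> Uma

SQL:
SELECT a.name, b.name AS department, c.name AS manager
FROM employees a
LEFT JOIN departments b ON a.dept_id = b.id
LEFT JOIN employees c ON a.manager_id = c.id

Result:
name  | department | manager
------+------------+--------
Alice | HR         | NULL   
Zoe   | NULL       | NULL   
Uma   | Support    | Zoe    
Beth  | NULL       | Uma    


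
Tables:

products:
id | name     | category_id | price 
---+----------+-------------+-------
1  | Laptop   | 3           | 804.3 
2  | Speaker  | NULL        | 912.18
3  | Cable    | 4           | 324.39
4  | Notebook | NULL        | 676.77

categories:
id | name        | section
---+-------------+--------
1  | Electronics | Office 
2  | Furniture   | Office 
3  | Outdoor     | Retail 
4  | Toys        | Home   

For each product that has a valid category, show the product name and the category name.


INNER JOIN keeps only products rows whose category_id matches an id in categories. Walk through each product:
  - product 1 (Laptop): category_id=3 -> matches Outdoor
  - product 2 (Speaker): category_id=NULL, no match -> dropped
  - product 3 (Cable): category_id=4 -> matches Toys
  - product 4 (Notebook): category_id=NULL, no match -> dropped
So 2 of 4 rows are dropped.

SQL:
SELECT a.name, b.name AS category
FROM products a
INNER JOIN categories b ON a.category_id = b.id

Result:
name   | category
-------+---------
Laptop | Outdoor 
Cable  | Toys    


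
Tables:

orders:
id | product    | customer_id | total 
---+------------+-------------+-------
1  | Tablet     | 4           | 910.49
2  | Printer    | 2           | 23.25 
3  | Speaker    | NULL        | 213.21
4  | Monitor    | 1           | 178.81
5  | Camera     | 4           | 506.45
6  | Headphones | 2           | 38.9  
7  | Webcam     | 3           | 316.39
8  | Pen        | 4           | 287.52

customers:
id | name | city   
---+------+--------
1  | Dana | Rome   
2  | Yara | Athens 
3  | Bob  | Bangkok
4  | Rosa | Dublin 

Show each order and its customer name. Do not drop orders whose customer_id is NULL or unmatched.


LEFT JOIN keeps every row from orders (the left table); where customer_id has no match in customers, the customer columns become NULL. Walk through each order:
  - order 1 (Tablet): customer_id=4 -> matches Rosa
  - order 2 (Printer): customer_id=2 -> matches Yara
  - order 3 (Speaker): customer_id=NULL, no match -> kept with NULL
  - order 4 (Monitor): customer_id=1 -> matches Dana
  - order 5 (Camera): customer_id=4 -> matches Rosa
  - order 6 (Headphones): customer_id=2 -> matches Yara
  - order 7 (Webcam): customer_id=3 -> matches Bob
  - order 8 (Pen): customer_id=4 -> matches Rosa
All 8 rows appear; 1 has NULL customer.

SQL:
SELECT a.product, b.name AS customer
FROM orders a
LEFT JOIN customers b ON a.customer_id = b.id

Result:
product    | customer
-----------+---------
Tablet     | Rosa    
Printer    | Yara    
Speaker    | NULL    
Monitor    | Dana    
Camera     | Rosa    
Headphones | Yara    
Webcam     | Bob     
Pen        | Rosa    


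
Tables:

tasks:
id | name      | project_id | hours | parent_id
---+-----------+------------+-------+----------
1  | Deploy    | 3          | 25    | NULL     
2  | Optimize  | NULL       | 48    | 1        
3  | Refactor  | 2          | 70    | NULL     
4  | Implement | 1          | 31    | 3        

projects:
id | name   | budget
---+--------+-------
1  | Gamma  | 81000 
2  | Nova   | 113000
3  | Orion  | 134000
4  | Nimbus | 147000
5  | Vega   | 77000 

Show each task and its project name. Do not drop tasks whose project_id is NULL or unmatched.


LEFT JOIN keeps every row from tasks (the left table); where project_id has no match in projects, the project columns become NULL. Walk through each task:
  - task 1 (Deploy): project_id=3 -> matches Orion
  - task 2 (Optimize): project_id=NULL, no match -> kept with NULL
  - task 3 (Refactor): project_id=2 -> matches Nova
  - task 4 (Implement): project_id=1 -> matches Gamma
All 4 rows appear; 1 has NULL project.

SQL:
SELECT a.name, b.name AS project
FROM tasks a
LEFT JOIN projects b ON a.project_id = b.id

Result:
name      | project
----------+--------
Deploy    | Orion  
Optimize  | NULL   
Refactor  | Nova   
Implement | Gamma  


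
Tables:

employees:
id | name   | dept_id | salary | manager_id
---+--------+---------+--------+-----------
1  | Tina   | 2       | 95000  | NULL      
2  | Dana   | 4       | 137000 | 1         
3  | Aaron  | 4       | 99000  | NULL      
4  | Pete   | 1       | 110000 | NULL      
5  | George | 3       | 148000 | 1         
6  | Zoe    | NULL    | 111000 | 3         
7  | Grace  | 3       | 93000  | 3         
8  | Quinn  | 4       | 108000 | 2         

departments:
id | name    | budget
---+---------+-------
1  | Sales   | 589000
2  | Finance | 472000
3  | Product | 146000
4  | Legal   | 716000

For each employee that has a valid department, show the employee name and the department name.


INNER JOIN keeps only employees rows whose dept_id matches an id in departments. Walk through each employee:
  - employee 1 (Tina): dept_id=2 -> matches Finance
  - employee 2 (Dana): dept_id=4 -> matches Legal
  - employee 3 (Aaron): dept_id=4 -> matches Legal
  - employee 4 (Pete): dept_id=1 -> matches Sales
  - employee 5 (George): dept_id=3 -> matches Product
  - employee 6 (Zoe): dept_id=NULL, no match -> dropped
  - employee 7 (Grace): dept_id=3 -> matches Product
  - employee 8 (Quinn): dept_id=4 -> matches Legal
So 1 of 8 rows is dropped.

SQL:
SELECT a.name, b.name AS department
FROM employees a
INNER JOIN departments b ON a.dept_id = b.id

Result:
name   | department
-------+-----------
Tina   | Finance   
Dana   | Legal     
Aaron  | Legal     
Pete   | Sales     
George | Product   
Grace  | Product   
Quinn  | Legal     


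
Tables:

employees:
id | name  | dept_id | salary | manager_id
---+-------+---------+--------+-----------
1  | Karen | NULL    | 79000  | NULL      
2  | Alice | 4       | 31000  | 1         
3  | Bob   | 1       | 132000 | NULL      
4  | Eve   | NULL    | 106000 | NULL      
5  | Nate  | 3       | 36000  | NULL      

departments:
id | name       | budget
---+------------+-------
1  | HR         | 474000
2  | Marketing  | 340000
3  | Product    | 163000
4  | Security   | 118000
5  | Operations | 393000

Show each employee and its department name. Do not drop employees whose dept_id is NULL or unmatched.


LEFT JOIN keeps every row from employees (the left table); where dept_id has no match in departments, the department columns become NULL. Walk through each employee:
  - employee 1 (Karen): dept_id=NULL, no match -> kept with NULL
  - employee 2 (Alice): dept_id=4 -> matches Security
  - employee 3 (Bob): dept_id=1 -> matches HR
  - employee 4 (Eve): dept_id=NULL, no match -> kept with NULL
  - employee 5 (Nate): dept_id=3 -> matches Product
All 5 rows appear; 2 have NULL department.

SQL:
SELECT a.name, b.name AS department
FROM employees a
LEFT JOIN departments b ON a.dept_id = b.id

Result:
name  | department
------+-----------
Karen | NULL      
Alice | Security  
Bob   | HR        
Eve   | NULL      
Nate  | Product   


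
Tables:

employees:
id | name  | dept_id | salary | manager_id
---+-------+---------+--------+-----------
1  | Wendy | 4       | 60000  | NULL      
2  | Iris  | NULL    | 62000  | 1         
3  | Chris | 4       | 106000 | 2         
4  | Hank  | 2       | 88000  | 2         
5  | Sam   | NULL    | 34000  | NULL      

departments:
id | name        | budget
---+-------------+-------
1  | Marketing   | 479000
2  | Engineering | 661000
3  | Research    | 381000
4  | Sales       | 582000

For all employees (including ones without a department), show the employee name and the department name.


LEFT JOIN keeps every row from employees (the left table); where dept_id has no match in departments, the department columns become NULL. Walk through each employee:
  - employee 1 (Wendy): dept_id=4 -> matches Sales
  - employee 2 (Iris): dept_id=NULL, no match -> kept with NULL
  - employee 3 (Chris): dept_id=4 -> matches Sales
  - employee 4 (Hank): dept_id=2 -> matches Engineering
  - employee 5 (Sam): dept_id=NULL, no match -> kept with NULL
All 5 rows appear; 2 have NULL department.

SQL:
SELECT a.name, b.name AS department
FROM employees a
LEFT JOIN departments b ON a.dept_id = b.id

Result:
name  | department 
------+------------
Wendy | Sales      
Iris  | NULL       
Chris | Sales      
Hank  | Engineering
Sam   | NULL       


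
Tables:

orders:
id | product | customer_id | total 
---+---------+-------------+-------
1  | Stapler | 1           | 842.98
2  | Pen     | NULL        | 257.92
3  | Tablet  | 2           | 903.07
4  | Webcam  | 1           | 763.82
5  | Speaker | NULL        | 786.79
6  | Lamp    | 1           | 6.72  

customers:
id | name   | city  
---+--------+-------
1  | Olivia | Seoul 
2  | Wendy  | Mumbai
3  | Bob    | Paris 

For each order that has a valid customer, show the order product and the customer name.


INNER JOIN keeps only orders rows whose customer_id matches an id in customers. Walk through each order:
  - order 1 (Stapler): customer_id=1 -> matches Olivia
  - order 2 (Pen): customer_id=NULL, no match -> dropped
  - order 3 (Tablet): customer_id=2 -> matches Wendy
  - order 4 (Webcam): customer_id=1 -> matches Olivia
  - order 5 (Speaker): customer_id=NULL, no match -> dropped
  - order 6 (Lamp): customer_id=1 -> matches Olivia
So 2 of 6 rows are dropped.

SQL:
SELECT a.product, b.name AS customer
FROM orders a
INNER JOIN customers b ON a.customer_id = b.id

Result:
product | customer
--------+---------
Stapler | Olivia  
Tablet  | Wendy   
Webcam  | Olivia  
Lamp    | Olivia  


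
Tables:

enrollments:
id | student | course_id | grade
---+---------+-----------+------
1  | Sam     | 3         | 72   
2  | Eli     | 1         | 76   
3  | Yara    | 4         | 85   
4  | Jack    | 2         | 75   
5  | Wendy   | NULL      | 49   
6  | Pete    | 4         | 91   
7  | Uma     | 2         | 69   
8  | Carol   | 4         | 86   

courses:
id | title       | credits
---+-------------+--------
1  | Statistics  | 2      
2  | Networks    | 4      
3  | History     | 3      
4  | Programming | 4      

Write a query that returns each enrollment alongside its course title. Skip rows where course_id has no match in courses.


INNER JOIN keeps only enrollments rows whose course_id matches an id in courses. Walk through each enrollment:
  - enrollment 1 (Sam): course_id=3 -> matches History
  - enrollment 2 (Eli): course_id=1 -> matches Statistics
  - enrollment 3 (Yara): course_id=4 -> matches Programming
  - enrollment 4 (Jack): course_id=2 -> matches Networks
  - enrollment 5 (Wendy): course_id=NULL, no match -> dropped
  - enrollment 6 (Pete): course_id=4 -> matches Programming
  - enrollment 7 (Uma): course_id=2 -> matches Networks
  - enrollment 8 (Carol): course_id=4 -> matches Programming
So 1 of 8 rows is dropped.

SQL:
SELECT a.student, b.title AS course
FROM enrollments a
INNER JOIN courses b ON a.course_id = b.id

Result:
student | course     
--------+------------
Sam     | History    
Eli     | Statistics 
Yara    | Programming
Jack    | Networks   
Pete    | Programming
Uma     | Networks   
Carol   | Programming


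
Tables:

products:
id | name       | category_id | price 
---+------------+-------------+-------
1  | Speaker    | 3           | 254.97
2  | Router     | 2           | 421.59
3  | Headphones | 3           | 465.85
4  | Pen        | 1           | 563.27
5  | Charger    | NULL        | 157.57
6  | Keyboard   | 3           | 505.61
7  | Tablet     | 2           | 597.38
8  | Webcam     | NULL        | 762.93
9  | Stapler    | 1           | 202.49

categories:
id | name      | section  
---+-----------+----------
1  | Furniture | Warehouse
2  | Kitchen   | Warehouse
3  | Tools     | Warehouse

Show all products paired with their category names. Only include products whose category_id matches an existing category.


INNER JOIN keeps only products rows whose category_id matches an id in categories. Walk through each product:
  - product 1 (Speaker): category_id=3 -> matches Tools
  - product 2 (Router): category_id=2 -> matches Kitchen
  - product 3 (Headphones): category_id=3 -> matches Tools
  - product 4 (Pen): category_id=1 -> matches Furniture
  - product 5 (Charger): category_id=NULL, no match -> dropped
  - product 6 (Keyboard): category_id=3 -> matches Tools
  - product 7 (Tablet): category_id=2 -> matches Kitchen
  - product 8 (Webcam): category_id=NULL, no match -> dropped
  - product 9 (Stapler): category_id=1 -> matches Furniture
So 2 of 9 rows are dropped.

SQL:
SELECT a.name, b.name AS category
FROM products a
INNER JOIN categories b ON a.category_id = b.id

Result:
name       | category 
-----------+----------
Speaker    | Tools    
Router     | Kitchen  
Headphones | Tools    
Pen        | Furniture
Keyboard   | Tools    
Tablet     | Kitchen  
Stapler    | Furniture


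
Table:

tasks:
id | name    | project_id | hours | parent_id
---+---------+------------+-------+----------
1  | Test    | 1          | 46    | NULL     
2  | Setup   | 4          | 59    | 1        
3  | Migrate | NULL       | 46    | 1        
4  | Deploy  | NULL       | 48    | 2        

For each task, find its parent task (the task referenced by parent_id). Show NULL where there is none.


This is a self-join: tasks is joined to a second copy of itself, matching each row's parent_id to another row's id. Use LEFT JOIN so rows with parent_id=NULL are kept.
  - task 1 (Test): parent_id=NULL -> NULL
  - task 2 (Setup): parent_id=1 -> Test
  - task 3 (Migrate): parent_id=1 -> Test
  - task 4 (Deploy): parent_id=2 -> Setup

SQL:
SELECT a.name AS item, b.name AS parent
FROM tasks a
LEFT JOIN tasks b ON a.parent_id = b.id

Result:
item    | parent
--------+-------
Test    | NULL  
Setup   | Test  
Migrate | Test  
Deploy  | Setup 


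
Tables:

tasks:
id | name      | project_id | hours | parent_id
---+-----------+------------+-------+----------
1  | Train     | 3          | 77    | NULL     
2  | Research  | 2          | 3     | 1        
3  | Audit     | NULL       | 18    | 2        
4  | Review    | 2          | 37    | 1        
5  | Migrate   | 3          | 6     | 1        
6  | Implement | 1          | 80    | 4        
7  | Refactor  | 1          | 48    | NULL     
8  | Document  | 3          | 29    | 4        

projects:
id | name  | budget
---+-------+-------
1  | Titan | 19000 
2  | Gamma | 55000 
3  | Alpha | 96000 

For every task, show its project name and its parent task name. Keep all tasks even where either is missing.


Two LEFT JOINs from the same base table tasks: one to projects via project_id, one to tasks itself via parent_id. Both are LEFT so every task is preserved.
Match against projects:
  - task 1 (Train): project_id=3 -> matches Alpha
  - task 2 (Research): project_id=2 -> matches Gamma
  - task 3 (Audit): project_id=NULL, no match -> kept with NULL
  - task 4 (Review): project_id=2 -> matches Gamma
  - task 5 (Migrate): project_id=3 -> matches Alpha
  - task 6 (Implement): project_id=1 -> matches Titan
  - task 7 (Refactor): project_id=1 -> matches Titan
  - task 8 (Document): project_id=3 -> matches Alpha
Match against tasks (self):
  - task 1 (Train): parent_id=NULL -> NULL
  - task 2 (Research): parent_id=1 -> Train
  - task 3 (Audit): parent_id=2 -> Research
  - task 4 (Review): parent_id=1 -> Train
  - task 5 (Migrate): parent_id=1 -> Train
  - task 6 (Implement): parent_id=4 -> Review
  - task 7 (Refactor): parent_id=NULL -> NULL
  - task 8 (Document): parent_id=4 -> Review

SQL:
SELECT a.name, b.name AS project, c.name AS parent
FROM tasks a
LEFT JOIN projects b ON a.project_id = b.id
LEFT JOIN tasks c ON a.parent_id = c.id

Result:
name      | project | parent  
----------+---------+---------
Train     | Alpha   | NULL    
Research  | Gamma   | Train   
Audit     | NULL    | Research
Review    | Gamma   | Train   
Migrate   | Alpha   | Train   
Implement | Titan   | Review  
Refactor  | Titan   | NULL    
Document  | Alpha   | Review  


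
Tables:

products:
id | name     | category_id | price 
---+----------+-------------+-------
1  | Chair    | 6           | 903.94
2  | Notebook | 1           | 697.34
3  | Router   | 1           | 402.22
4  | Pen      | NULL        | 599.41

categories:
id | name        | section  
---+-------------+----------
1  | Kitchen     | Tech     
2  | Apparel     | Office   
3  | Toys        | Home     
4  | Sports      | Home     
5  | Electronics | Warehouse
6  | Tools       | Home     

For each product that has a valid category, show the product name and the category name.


INNER JOIN keeps only products rows whose category_id matches an id in categories. Walk through each product:
  - product 1 (Chair): category_id=6 -> matches Tools
  - product 2 (Notebook): category_id=1 -> matches Kitchen
  - product 3 (Router): category_id=1 -> matches Kitchen
  - product 4 (Pen): category_id=NULL, no match -> dropped
So 1 of 4 rows is dropped.

SQL:
SELECT a.name, b.name AS category
FROM products a
INNER JOIN categories b ON a.category_id = b.id

Result:
name     | category
---------+---------
Chair    | Tools   
Notebook | Kitchen 
Router   | Kitchen 


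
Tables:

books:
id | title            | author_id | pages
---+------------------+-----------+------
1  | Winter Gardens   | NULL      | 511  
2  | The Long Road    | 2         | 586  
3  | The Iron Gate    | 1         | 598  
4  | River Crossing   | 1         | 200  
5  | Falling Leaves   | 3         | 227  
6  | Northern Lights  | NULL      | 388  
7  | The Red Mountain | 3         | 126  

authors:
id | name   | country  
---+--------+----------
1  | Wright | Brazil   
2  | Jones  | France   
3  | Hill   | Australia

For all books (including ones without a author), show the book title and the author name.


LEFT JOIN keeps every row from books (the left table); where author_id has no match in authors, the author columns become NULL. Walk through each book:
  - book 1 (Winter Gardens): author_id=NULL, no match -> kept with NULL
  - book 2 (The Long Road): author_id=2 -> matches Jones
  - book 3 (The Iron Gate): author_id=1 -> matches Wright
  - book 4 (River Crossing): author_id=1 -> matches Wright
  - book 5 (Falling Leaves): author_id=3 -> matches Hill
  - book 6 (Northern Lights): author_id=NULL, no match -> kept with NULL
  - book 7 (The Red Mountain): author_id=3 -> matches Hill
All 7 rows appear; 2 have NULL author.

SQL:
SELECT a.title, b.name AS author
FROM books a
LEFT JOIN authors b ON a.author_id = b.id

Result:
title            | author
-----------------+-------
Winter Gardens   | NULL  
The Long Road    | Jones 
The Iron Gate    | Wright
River Crossing   | Wright
Falling Leaves   | Hill  
Northern Lights  | NULL  
The Red Mountain | Hill  


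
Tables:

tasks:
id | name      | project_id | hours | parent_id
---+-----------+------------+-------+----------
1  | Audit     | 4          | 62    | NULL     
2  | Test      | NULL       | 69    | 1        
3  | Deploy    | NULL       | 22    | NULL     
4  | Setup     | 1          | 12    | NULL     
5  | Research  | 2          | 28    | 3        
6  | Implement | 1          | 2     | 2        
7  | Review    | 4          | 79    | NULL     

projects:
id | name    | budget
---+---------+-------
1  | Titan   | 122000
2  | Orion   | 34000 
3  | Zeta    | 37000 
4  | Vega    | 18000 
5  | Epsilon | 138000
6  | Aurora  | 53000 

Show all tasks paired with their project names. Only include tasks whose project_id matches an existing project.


INNER JOIN keeps only tasks rows whose project_id matches an id in projects. Walk through each task:
  - task 1 (Audit): project_id=4 -> matches Vega
  - task 2 (Test): project_id=NULL, no match -> dropped
  - task 3 (Deploy): project_id=NULL, no match -> dropped
  - task 4 (Setup): project_id=1 -> matches Titan
  - task 5 (Research): project_id=2 -> matches Orion
  - task 6 (Implement): project_id=1 -> matches Titan
  - task 7 (Review): project_id=4 -> matches Vega
So 2 of 7 rows are dropped.

SQL:
SELECT a.name, b.name AS project
FROM tasks a
INNER JOIN projects b ON a.project_id = b.id

Result:
name      | project
----------+--------
Audit     | Vega   
Setup     | Titan  
Research  | Orion  
Implement | Titan  
Review    | Vega   


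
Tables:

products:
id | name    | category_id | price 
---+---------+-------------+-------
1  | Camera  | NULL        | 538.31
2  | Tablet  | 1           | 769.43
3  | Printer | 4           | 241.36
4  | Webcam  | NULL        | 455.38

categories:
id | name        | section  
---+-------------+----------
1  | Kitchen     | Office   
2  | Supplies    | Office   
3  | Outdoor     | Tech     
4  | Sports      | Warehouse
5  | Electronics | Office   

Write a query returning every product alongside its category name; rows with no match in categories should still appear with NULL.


LEFT JOIN keeps every row from products (the left table); where category_id has no match in categories, the category columns become NULL. Walk through each product:
  - product 1 (Camera): category_id=NULL, no match -> kept with NULL
  - product 2 (Tablet): category_id=1 -> matches Kitchen
  - product 3 (Printer): category_id=4 -> matches Sports
  - product 4 (Webcam): category_id=NULL, no match -> kept with NULL
All 4 rows appear; 2 have NULL category.

SQL:
SELECT a.name, b.name AS category
FROM products a
LEFT JOIN categories b ON a.category_id = b.id

Result:
name    | category
--------+---------
Camera  | NULL    
Tablet  | Kitchen 
Printer | Sports  
Webcam  | NULL    


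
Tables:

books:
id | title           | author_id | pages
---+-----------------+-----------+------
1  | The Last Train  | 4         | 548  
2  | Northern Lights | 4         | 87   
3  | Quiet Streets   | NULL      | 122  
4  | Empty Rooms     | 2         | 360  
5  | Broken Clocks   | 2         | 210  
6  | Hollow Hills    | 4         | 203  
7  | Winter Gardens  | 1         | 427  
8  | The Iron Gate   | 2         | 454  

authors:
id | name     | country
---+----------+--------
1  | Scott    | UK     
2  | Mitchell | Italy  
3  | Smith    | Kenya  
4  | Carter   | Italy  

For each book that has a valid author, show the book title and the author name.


INNER JOIN keeps only books rows whose author_id matches an id in authors. Walk through each book:
  - book 1 (The Last Train): author_id=4 -> matches Carter
  - book 2 (Northern Lights): author_id=4 -> matches Carter
  - book 3 (Quiet Streets): author_id=NULL, no match -> dropped
  - book 4 (Empty Rooms): author_id=2 -> matches Mitchell
  - book 5 (Broken Clocks): author_id=2 -> matches Mitchell
  - book 6 (Hollow Hills): author_id=4 -> matches Carter
  - book 7 (Winter Gardens): author_id=1 -> matches Scott
  - book 8 (The Iron Gate): author_id=2 -> matches Mitchell
So 1 of 8 rows is dropped.

SQL:
SELECT a.title, b.name AS author
FROM books a
INNER JOIN authors b ON a.author_id = b.id

Result:
title           | author  
----------------+---------
The Last Train  | Carter  
Northern Lights | Carter  
Empty Rooms     | Mitchell
Broken Clocks   | Mitchell
Hollow Hills    | Carter  
Winter Gardens  | Scott   
The Iron Gate   | Mitchell


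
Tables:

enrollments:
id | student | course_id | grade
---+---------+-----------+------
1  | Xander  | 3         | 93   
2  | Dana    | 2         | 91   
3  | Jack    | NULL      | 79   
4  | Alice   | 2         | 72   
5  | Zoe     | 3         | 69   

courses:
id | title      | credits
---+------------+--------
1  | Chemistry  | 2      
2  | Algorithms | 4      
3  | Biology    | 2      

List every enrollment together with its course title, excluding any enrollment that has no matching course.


INNER JOIN keeps only enrollments rows whose course_id matches an id in courses. Walk through each enrollment:
  - enrollment 1 (Xander): course_id=3 -> matches Biology
  - enrollment 2 (Dana): course_id=2 -> matches Algorithms
  - enrollment 3 (Jack): course_id=NULL, no match -> dropped
  - enrollment 4 (Alice): course_id=2 -> matches Algorithms
  - enrollment 5 (Zoe): course_id=3 -> matches Biology
So 1 of 5 rows is dropped.

SQL:
SELECT a.student, b.title AS course
FROM enrollments a
INNER JOIN courses b ON a.course_id = b.id

Result:
student | course    
--------+-----------
Xander  | Biology   
Dana    | Algorithms
Alice   | Algorithms
Zoe     | Biology   


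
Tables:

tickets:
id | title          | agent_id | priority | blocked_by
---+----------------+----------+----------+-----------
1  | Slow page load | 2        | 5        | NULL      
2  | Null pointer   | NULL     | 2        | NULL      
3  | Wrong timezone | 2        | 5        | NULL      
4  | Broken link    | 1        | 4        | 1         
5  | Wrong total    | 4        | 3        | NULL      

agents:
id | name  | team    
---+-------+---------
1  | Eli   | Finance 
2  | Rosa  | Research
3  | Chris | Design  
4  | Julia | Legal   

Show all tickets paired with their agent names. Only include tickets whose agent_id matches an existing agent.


INNER JOIN keeps only tickets rows whose agent_id matches an id in agents. Walk through each ticket:
  - ticket 1 (Slow page load): agent_id=2 -> matches Rosa
  - ticket 2 (Null pointer): agent_id=NULL, no match -> dropped
  - ticket 3 (Wrong timezone): agent_id=2 -> matches Rosa
  - ticket 4 (Broken link): agent_id=1 -> matches Eli
  - ticket 5 (Wrong total): agent_id=4 -> matches Julia
So 1 of 5 rows is dropped.

SQL:
SELECT a.title, b.name AS agent
FROM tickets a
INNER JOIN agents b ON a.agent_id = b.id

Result:
title          | agent
---------------+------
Slow page load | Rosa 
Wrong timezone | Rosa 
Broken link    | Eli  
Wrong total    | Julia


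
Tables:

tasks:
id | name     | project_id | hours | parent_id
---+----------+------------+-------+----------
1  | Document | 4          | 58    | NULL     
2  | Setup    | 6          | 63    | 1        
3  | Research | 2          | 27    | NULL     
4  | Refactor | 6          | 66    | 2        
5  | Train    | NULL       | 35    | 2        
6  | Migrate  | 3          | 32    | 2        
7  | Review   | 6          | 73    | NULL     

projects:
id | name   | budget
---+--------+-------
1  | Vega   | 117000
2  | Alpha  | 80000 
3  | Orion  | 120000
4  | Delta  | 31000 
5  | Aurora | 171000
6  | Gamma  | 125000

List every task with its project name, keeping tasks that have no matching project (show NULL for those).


LEFT JOIN keeps every row from tasks (the left table); where project_id has no match in projects, the project columns become NULL. Walk through each task:
  - task 1 (Document): project_id=4 -> matches Delta
  - task 2 (Setup): project_id=6 -> matches Gamma
  - task 3 (Research): project_id=2 -> matches Alpha
  - task 4 (Refactor): project_id=6 -> matches Gamma
  - task 5 (Train): project_id=NULL, no match -> kept with NULL
  - task 6 (Migrate): project_id=3 -> matches Orion
  - task 7 (Review): project_id=6 -> matches Gamma
All 7 rows appear; 1 has NULL project.

SQL:
SELECT a.name, b.name AS project
FROM tasks a
LEFT JOIN projects b ON a.project_id = b.id

Result:
name     | project
---------+--------
Document | Delta  
Setup    | Gamma  
Research | Alpha  
Refactor | Gamma  
Train    | NULL   
Migrate  | Orion  
Review   | Gamma  


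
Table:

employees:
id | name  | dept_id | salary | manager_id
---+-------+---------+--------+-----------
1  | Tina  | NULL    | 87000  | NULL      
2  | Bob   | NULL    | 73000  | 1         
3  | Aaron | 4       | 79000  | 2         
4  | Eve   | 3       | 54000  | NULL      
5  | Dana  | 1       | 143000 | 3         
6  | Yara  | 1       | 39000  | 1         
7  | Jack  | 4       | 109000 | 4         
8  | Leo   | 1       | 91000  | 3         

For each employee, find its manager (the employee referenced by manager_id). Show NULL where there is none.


This is a self-join: employees is joined to a second copy of itself, matching each row's manager_id to another row's id. Use LEFT JOIN so rows with manager_id=NULL are kept.
  - employee 1 (Tina): manager_id=NULL -> NULL
  - employee 2 (Bob): manager_id=1 -> Tina
  - employee 3 (Aaron): manager_id=2 -> Bob
  - employee 4 (Eve): manager_id=NULL -> NULL
  - employee 5 (Dana): manager_id=3 -> Aaron
  - employee 6 (Yara): manager_id=1 -> Tina
  - employee 7 (Jack): manager_id=4 -> Eve
  - employee 8 (Leo): manager_id=3 -> Aaron

SQL:
SELECT a.name AS item, b.name AS manager
FROM employees a
LEFT JOIN employees b ON a.manager_id = b.id

Result:
item  | manager
------+--------
Tina  | NULL   
Bob   | Tina   
Aaron | Bob    
Eve   | NULL   
Dana  | Aaron  
Yara  | Tina   
Jack  | Eve    
Leo   | Aaron  


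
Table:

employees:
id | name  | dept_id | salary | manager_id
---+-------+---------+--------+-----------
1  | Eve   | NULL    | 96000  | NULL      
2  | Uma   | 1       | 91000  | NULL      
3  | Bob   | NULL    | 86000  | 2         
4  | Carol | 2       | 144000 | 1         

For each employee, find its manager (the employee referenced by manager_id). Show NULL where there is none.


This is a self-join: employees is joined to a second copy of itself, matching each row's manager_id to another row's id. Use LEFT JOIN so rows with manager_id=NULL are kept.
  - employee 1 (Eve): manager_id=NULL -> NULL
  - employee 2 (Uma): manager_id=NULL -> NULL
  - employee 3 (Bob): manager_id=2 -> Uma
  - employee 4 (Carol): manager_id=1 -> Eve

SQL:
SELECT a.name AS item, b.name AS manager
FROM employees a
LEFT JOIN employees b ON a.manager_id = b.id

Result:
item  | manager
------+--------
Eve   | NULL   
Uma   | NULL   
Bob   | Uma    
Carol | Eve    


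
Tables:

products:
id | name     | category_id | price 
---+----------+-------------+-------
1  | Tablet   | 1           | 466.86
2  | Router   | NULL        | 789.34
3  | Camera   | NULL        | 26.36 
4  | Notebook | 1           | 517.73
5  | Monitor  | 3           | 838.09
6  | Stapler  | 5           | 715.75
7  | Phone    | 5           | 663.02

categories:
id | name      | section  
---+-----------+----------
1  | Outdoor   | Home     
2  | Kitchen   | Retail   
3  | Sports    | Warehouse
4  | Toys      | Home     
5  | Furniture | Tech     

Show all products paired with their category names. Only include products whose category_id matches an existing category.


INNER JOIN keeps only products rows whose category_id matches an id in categories. Walk through each product:
  - product 1 (Tablet): category_id=1 -> matches Outdoor
  - product 2 (Router): category_id=NULL, no match -> dropped
  - product 3 (Camera): category_id=NULL, no match -> dropped
  - product 4 (Notebook): category_id=1 -> matches Outdoor
  - product 5 (Monitor): category_id=3 -> matches Sports
  - product 6 (Stapler): category_id=5 -> matches Furniture
  - product 7 (Phone): category_id=5 -> matches Furniture
So 2 of 7 rows are dropped.

SQL:
SELECT a.name, b.name AS category
FROM products a
INNER JOIN categories b ON a.category_id = b.id

Result:
name     | category 
---------+----------
Tablet   | Outdoor  
Notebook | Outdoor  
Monitor  | Sports   
Stapler  | Furniture
Phone    | Furniture


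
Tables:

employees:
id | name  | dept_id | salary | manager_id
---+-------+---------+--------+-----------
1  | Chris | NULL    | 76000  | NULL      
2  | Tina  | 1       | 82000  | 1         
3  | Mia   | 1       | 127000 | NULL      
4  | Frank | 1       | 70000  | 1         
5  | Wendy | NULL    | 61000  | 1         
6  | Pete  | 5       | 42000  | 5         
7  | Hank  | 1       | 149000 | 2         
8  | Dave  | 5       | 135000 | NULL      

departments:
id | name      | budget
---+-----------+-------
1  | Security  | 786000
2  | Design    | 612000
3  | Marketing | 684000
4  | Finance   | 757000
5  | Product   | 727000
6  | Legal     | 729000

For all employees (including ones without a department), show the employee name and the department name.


LEFT JOIN keeps every row from employees (the left table); where dept_id has no match in departments, the department columns become NULL. Walk through each employee:
  - employee 1 (Chris): dept_id=NULL, no match -> kept with NULL
  - employee 2 (Tina): dept_id=1 -> matches Security
  - employee 3 (Mia): dept_id=1 -> matches Security
  - employee 4 (Frank): dept_id=1 -> matches Security
  - employee 5 (Wendy): dept_id=NULL, no match -> kept with NULL
  - employee 6 (Pete): dept_id=5 -> matches Product
  - employee 7 (Hank): dept_id=1 -> matches Security
  - employee 8 (Dave): dept_id=5 -> matches Product
All 8 rows appear; 2 have NULL department.

SQL:
SELECT a.name, b.name AS department
FROM employees a
LEFT JOIN departments b ON a.dept_id = b.id

Result:
name  | department
------+-----------
Chris | NULL      
Tina  | Security  
Mia   | Security  
Frank | Security  
Wendy | NULL      
Pete  | Product   
Hank  | Security  
Dave  | Product   
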